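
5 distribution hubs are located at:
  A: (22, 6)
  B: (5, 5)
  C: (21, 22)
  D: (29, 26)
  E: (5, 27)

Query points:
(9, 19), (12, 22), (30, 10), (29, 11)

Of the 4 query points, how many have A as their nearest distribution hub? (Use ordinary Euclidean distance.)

(9, 19) — d² to each: A:338, B:212, C:153, D:449, E:80 → nearest is E
(12, 22) — d² to each: A:356, B:338, C:81, D:305, E:74 → nearest is E
(30, 10) — d² to each: A:80, B:650, C:225, D:257, E:914 → nearest is A
(29, 11) — d² to each: A:74, B:612, C:185, D:225, E:832 → nearest is A
2 of the 4 points have A as nearest.

2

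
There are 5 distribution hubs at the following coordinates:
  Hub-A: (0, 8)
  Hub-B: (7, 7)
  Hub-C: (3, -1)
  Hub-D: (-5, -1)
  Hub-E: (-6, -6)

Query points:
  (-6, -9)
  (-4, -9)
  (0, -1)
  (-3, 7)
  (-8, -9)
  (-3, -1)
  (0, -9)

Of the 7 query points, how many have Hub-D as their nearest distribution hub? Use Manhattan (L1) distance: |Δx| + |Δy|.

1

(-6, -9) — d to each: Hub-A:23, Hub-B:29, Hub-C:17, Hub-D:9, Hub-E:3 → nearest is Hub-E
(-4, -9) — d to each: Hub-A:21, Hub-B:27, Hub-C:15, Hub-D:9, Hub-E:5 → nearest is Hub-E
(0, -1) — d to each: Hub-A:9, Hub-B:15, Hub-C:3, Hub-D:5, Hub-E:11 → nearest is Hub-C
(-3, 7) — d to each: Hub-A:4, Hub-B:10, Hub-C:14, Hub-D:10, Hub-E:16 → nearest is Hub-A
(-8, -9) — d to each: Hub-A:25, Hub-B:31, Hub-C:19, Hub-D:11, Hub-E:5 → nearest is Hub-E
(-3, -1) — d to each: Hub-A:12, Hub-B:18, Hub-C:6, Hub-D:2, Hub-E:8 → nearest is Hub-D
(0, -9) — d to each: Hub-A:17, Hub-B:23, Hub-C:11, Hub-D:13, Hub-E:9 → nearest is Hub-E
1 of the 7 points has Hub-D as nearest.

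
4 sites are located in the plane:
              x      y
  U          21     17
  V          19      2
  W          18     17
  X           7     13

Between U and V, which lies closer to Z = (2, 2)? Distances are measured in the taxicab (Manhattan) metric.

V

d(Z,U) = |2−21| + |2−17| = 19 + 15 = 34
d(Z,V) = |2−19| + |2−2| = 17 + 0 = 17
34 > 17, so V is closer.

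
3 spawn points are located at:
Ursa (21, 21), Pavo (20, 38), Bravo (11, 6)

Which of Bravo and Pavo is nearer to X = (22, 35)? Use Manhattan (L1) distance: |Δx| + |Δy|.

d(X, Bravo) = |22−11| + |35−6| = 11 + 29 = 40
d(X, Pavo) = |22−20| + |35−38| = 2 + 3 = 5
40 > 5, so Pavo is closer.

Pavo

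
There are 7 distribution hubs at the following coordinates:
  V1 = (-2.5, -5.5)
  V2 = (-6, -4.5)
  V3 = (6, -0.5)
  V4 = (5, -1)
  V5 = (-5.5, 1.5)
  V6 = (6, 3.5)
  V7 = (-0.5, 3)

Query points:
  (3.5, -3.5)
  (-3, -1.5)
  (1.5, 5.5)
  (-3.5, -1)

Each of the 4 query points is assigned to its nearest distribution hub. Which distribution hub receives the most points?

V5

(3.5, -3.5) — d² to each: V1:40, V2:91.25, V3:15.25, V4:8.5, V5:106, V6:55.25, V7:58.25 → nearest is V4
(-3, -1.5) — d² to each: V1:16.25, V2:18, V3:82, V4:64.25, V5:15.25, V6:106, V7:26.5 → nearest is V5
(1.5, 5.5) — d² to each: V1:137, V2:156.25, V3:56.25, V4:54.5, V5:65, V6:24.25, V7:10.25 → nearest is V7
(-3.5, -1) — d² to each: V1:21.25, V2:18.5, V3:90.5, V4:72.25, V5:10.25, V6:110.5, V7:25 → nearest is V5
Tally — V4:1, V5:2, V7:1. V5 captures the most (2).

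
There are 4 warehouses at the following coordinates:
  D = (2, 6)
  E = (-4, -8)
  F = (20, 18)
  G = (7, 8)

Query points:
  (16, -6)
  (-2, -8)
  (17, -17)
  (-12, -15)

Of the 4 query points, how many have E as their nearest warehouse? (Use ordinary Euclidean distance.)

(16, -6) — d² to each: D:340, E:404, F:592, G:277 → nearest is G
(-2, -8) — d² to each: D:212, E:4, F:1160, G:337 → nearest is E
(17, -17) — d² to each: D:754, E:522, F:1234, G:725 → nearest is E
(-12, -15) — d² to each: D:637, E:113, F:2113, G:890 → nearest is E
3 of the 4 points have E as nearest.

3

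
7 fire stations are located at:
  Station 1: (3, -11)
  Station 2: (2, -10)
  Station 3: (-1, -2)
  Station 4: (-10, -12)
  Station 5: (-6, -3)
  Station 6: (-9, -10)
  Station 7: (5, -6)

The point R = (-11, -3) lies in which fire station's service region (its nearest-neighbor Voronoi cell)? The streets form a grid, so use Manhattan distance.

d(R, Station 1) = |-11−3| + |-3−(-11)| = 14 + 8 = 22
d(R, Station 2) = |-11−2| + |-3−(-10)| = 13 + 7 = 20
d(R, Station 3) = |-11−(-1)| + |-3−(-2)| = 10 + 1 = 11
d(R, Station 4) = |-11−(-10)| + |-3−(-12)| = 1 + 9 = 10
d(R, Station 5) = |-11−(-6)| + |-3−(-3)| = 5 + 0 = 5
d(R, Station 6) = |-11−(-9)| + |-3−(-10)| = 2 + 7 = 9
d(R, Station 7) = |-11−5| + |-3−(-6)| = 16 + 3 = 19
Station 5 is nearest.

Station 5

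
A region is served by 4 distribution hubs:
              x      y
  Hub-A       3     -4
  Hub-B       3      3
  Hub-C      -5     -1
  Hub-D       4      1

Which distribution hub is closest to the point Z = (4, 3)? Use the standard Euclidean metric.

Squared Euclidean distances:
d²(Z, Hub-A) = (4−3)² + (3−(-4))² = 1 + 49 = 50
d²(Z, Hub-B) = (4−3)² + (3−3)² = 1 + 0 = 1
d²(Z, Hub-C) = (4−(-5))² + (3−(-1))² = 81 + 16 = 97
d²(Z, Hub-D) = (4−4)² + (3−1)² = 0 + 4 = 4
The smallest is to Hub-B, so Z lies in the Voronoi region of Hub-B.

Hub-B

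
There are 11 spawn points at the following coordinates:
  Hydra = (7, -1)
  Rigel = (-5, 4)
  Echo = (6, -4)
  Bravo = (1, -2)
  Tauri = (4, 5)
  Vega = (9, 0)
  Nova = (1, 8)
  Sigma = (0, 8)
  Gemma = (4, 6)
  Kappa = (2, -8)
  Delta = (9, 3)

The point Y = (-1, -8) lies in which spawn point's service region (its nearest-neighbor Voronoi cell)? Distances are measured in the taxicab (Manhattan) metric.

d(Y, Hydra) = 8 + 7 = 15
d(Y, Rigel) = 4 + 12 = 16
d(Y, Echo) = 7 + 4 = 11
d(Y, Bravo) = 2 + 6 = 8
d(Y, Tauri) = 5 + 13 = 18
d(Y, Vega) = 10 + 8 = 18
d(Y, Nova) = 2 + 16 = 18
d(Y, Sigma) = 1 + 16 = 17
d(Y, Gemma) = 5 + 14 = 19
d(Y, Kappa) = 3 + 0 = 3
d(Y, Delta) = 10 + 11 = 21
Minimum is at Kappa.

Kappa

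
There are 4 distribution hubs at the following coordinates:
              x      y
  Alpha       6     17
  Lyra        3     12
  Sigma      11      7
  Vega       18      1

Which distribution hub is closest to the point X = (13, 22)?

Alpha

Since √ is increasing, it suffices to compare squared distances:
d²(X, Alpha) = (13−6)² + (22−17)² = 49 + 25 = 74
d²(X, Lyra) = (13−3)² + (22−12)² = 100 + 100 = 200
d²(X, Sigma) = (13−11)² + (22−7)² = 4 + 225 = 229
d²(X, Vega) = (13−18)² + (22−1)² = 25 + 441 = 466
Alpha is nearest.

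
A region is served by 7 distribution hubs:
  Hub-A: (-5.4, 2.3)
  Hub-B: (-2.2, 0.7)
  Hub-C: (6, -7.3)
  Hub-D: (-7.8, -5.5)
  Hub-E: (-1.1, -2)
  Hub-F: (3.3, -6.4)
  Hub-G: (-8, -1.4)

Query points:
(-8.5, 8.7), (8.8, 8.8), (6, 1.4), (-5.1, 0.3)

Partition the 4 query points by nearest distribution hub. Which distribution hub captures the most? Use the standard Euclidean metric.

(-8.5, 8.7) — d² to each: Hub-A:50.57, Hub-B:103.69, Hub-C:466.25, Hub-D:202.13, Hub-E:169.25, Hub-F:367.25, Hub-G:102.26 → nearest is Hub-A
(8.8, 8.8) — d² to each: Hub-A:243.89, Hub-B:186.61, Hub-C:267.05, Hub-D:480.05, Hub-E:214.65, Hub-F:261.29, Hub-G:386.28 → nearest is Hub-B
(6, 1.4) — d² to each: Hub-A:130.77, Hub-B:67.73, Hub-C:75.69, Hub-D:238.05, Hub-E:61.97, Hub-F:68.13, Hub-G:203.84 → nearest is Hub-E
(-5.1, 0.3) — d² to each: Hub-A:4.09, Hub-B:8.57, Hub-C:180.97, Hub-D:40.93, Hub-E:21.29, Hub-F:115.45, Hub-G:11.3 → nearest is Hub-A
Tally — Hub-A:2, Hub-B:1, Hub-E:1. Hub-A captures the most (2).

Hub-A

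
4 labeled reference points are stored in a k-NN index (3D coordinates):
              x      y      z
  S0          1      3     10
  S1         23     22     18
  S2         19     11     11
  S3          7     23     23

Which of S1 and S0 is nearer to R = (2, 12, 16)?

Compare squared distances:
|RS1|² = (2−23)² + (12−22)² + (16−18)² = 441 + 100 + 4 = 545
|RS0|² = (2−1)² + (12−3)² + (16−10)² = 1 + 81 + 36 = 118
545 > 118, so S0 is closer.

S0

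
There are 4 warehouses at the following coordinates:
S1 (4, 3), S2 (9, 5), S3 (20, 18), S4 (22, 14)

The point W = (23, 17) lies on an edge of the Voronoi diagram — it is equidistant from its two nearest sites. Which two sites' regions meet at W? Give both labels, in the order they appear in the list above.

Squared distances from W to each site:
|WS1|² = (23−4)² + (17−3)² = 361 + 196 = 557
|WS2|² = (23−9)² + (17−5)² = 196 + 144 = 340
|WS3|² = (23−20)² + (17−18)² = 9 + 1 = 10
|WS4|² = (23−22)² + (17−14)² = 1 + 9 = 10
W is equidistant from S3 and S4 (both at squared distance 10), and every other site is strictly farther — so W lies on the S3–S4 Voronoi edge.

S3 and S4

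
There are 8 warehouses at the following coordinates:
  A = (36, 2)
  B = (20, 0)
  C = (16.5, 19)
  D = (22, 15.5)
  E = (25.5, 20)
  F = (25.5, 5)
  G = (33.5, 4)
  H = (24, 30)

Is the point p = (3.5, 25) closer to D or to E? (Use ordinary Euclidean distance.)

D

Compare squared distances:
|pD|² = (3.5−22)² + (25−15.5)² = 342.25 + 90.25 = 432.5
|pE|² = (3.5−25.5)² + (25−20)² = 484 + 25 = 509
432.5 < 509, so D is closer.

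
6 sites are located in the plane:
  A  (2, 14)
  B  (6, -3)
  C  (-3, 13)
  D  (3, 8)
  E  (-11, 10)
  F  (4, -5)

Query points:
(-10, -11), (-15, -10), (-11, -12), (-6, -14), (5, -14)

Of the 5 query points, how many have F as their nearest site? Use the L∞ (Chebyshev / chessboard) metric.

(-10, -11) — d to each: A:25, B:16, C:24, D:19, E:21, F:14 → nearest is F
(-15, -10) — d to each: A:24, B:21, C:23, D:18, E:20, F:19 → nearest is D
(-11, -12) — d to each: A:26, B:17, C:25, D:20, E:22, F:15 → nearest is F
(-6, -14) — d to each: A:28, B:12, C:27, D:22, E:24, F:10 → nearest is F
(5, -14) — d to each: A:28, B:11, C:27, D:22, E:24, F:9 → nearest is F
4 of the 5 points have F as nearest.

4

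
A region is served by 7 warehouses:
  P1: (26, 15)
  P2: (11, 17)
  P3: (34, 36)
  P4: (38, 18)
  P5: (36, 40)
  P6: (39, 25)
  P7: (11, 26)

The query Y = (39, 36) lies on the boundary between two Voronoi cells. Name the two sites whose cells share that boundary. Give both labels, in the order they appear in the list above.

Squared distances from Y to each site:
|YP1|² = (39−26)² + (36−15)² = 169 + 441 = 610
|YP2|² = (39−11)² + (36−17)² = 784 + 361 = 1145
|YP3|² = (39−34)² + (36−36)² = 25 + 0 = 25
|YP4|² = (39−38)² + (36−18)² = 1 + 324 = 325
|YP5|² = (39−36)² + (36−40)² = 9 + 16 = 25
|YP6|² = (39−39)² + (36−25)² = 0 + 121 = 121
|YP7|² = (39−11)² + (36−26)² = 784 + 100 = 884
Y is equidistant from P3 and P5 (both at squared distance 25), and every other site is strictly farther — so Y lies on the P3–P5 Voronoi edge.

P3 and P5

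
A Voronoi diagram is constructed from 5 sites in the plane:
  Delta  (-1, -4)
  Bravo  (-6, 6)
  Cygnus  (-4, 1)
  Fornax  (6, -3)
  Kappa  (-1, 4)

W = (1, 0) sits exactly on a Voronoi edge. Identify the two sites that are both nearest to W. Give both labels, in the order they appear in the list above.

Delta and Kappa

Squared distances from W to each site:
d²(W, Delta) = (1−(-1))² + (0−(-4))² = 4 + 16 = 20
d²(W, Bravo) = (1−(-6))² + (0−6)² = 49 + 36 = 85
d²(W, Cygnus) = (1−(-4))² + (0−1)² = 25 + 1 = 26
d²(W, Fornax) = (1−6)² + (0−(-3))² = 25 + 9 = 34
d²(W, Kappa) = (1−(-1))² + (0−4)² = 4 + 16 = 20
W is equidistant from Delta and Kappa (both at squared distance 20), and every other site is strictly farther — so W lies on the Delta–Kappa Voronoi edge.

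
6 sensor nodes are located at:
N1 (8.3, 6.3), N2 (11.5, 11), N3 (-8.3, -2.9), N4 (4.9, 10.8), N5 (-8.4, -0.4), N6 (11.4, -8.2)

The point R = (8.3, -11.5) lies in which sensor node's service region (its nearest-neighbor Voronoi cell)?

N6

Since √ is increasing, it suffices to compare squared distances:
|RN1|² = (8.3−8.3)² + (-11.5−6.3)² = 0 + 316.84 = 316.84
|RN2|² = (8.3−11.5)² + (-11.5−11)² = 10.24 + 506.25 = 516.49
|RN3|² = (8.3−(-8.3))² + (-11.5−(-2.9))² = 275.56 + 73.96 = 349.52
|RN4|² = (8.3−4.9)² + (-11.5−10.8)² = 11.56 + 497.29 = 508.85
|RN5|² = (8.3−(-8.4))² + (-11.5−(-0.4))² = 278.89 + 123.21 = 402.1
|RN6|² = (8.3−11.4)² + (-11.5−(-8.2))² = 9.61 + 10.89 = 20.5
Minimum is at N6.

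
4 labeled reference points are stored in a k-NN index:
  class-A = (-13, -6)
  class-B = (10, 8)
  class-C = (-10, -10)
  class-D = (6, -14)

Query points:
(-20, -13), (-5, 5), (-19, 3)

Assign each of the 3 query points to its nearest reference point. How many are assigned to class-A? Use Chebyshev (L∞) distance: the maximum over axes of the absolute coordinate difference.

3

(-20, -13) — d to each: class-A:7, class-B:30, class-C:10, class-D:26 → nearest is class-A
(-5, 5) — d to each: class-A:11, class-B:15, class-C:15, class-D:19 → nearest is class-A
(-19, 3) — d to each: class-A:9, class-B:29, class-C:13, class-D:25 → nearest is class-A
3 of the 3 points have class-A as nearest.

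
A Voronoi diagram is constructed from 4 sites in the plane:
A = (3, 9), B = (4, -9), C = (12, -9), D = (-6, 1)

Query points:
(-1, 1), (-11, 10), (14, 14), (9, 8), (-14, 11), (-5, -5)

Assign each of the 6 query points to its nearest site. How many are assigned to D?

(-1, 1) — d² to each: A:80, B:125, C:269, D:25 → nearest is D
(-11, 10) — d² to each: A:197, B:586, C:890, D:106 → nearest is D
(14, 14) — d² to each: A:146, B:629, C:533, D:569 → nearest is A
(9, 8) — d² to each: A:37, B:314, C:298, D:274 → nearest is A
(-14, 11) — d² to each: A:293, B:724, C:1076, D:164 → nearest is D
(-5, -5) — d² to each: A:260, B:97, C:305, D:37 → nearest is D
4 of the 6 points have D as nearest.

4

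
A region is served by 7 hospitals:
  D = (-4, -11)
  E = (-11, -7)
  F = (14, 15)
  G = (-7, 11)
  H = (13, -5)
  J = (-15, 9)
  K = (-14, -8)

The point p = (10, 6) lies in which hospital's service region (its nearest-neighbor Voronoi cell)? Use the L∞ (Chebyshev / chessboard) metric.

d(p,D) = max(14, 17) = 17
d(p,E) = max(21, 13) = 21
d(p,F) = max(4, 9) = 9
d(p,G) = max(17, 5) = 17
d(p,H) = max(3, 11) = 11
d(p,J) = max(25, 3) = 25
d(p,K) = max(24, 14) = 24
F is nearest.

F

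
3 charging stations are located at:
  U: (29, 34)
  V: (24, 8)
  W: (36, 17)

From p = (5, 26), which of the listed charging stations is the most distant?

W

Compare squared distances (the ordering matches that of the actual distances):
|pU|² = (5−29)² + (26−34)² = 576 + 64 = 640
|pV|² = (5−24)² + (26−8)² = 361 + 324 = 685
|pW|² = (5−36)² + (26−17)² = 961 + 81 = 1042
The largest is to W.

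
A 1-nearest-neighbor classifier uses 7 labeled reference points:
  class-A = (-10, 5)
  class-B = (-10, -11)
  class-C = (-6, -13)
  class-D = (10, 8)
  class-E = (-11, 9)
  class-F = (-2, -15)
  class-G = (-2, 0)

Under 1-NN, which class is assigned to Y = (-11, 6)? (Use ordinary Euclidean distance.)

class-A

Squared Euclidean distances:
d²(Y, class-A) = (-11−(-10))² + (6−5)² = 1 + 1 = 2
d²(Y, class-B) = (-11−(-10))² + (6−(-11))² = 1 + 289 = 290
d²(Y, class-C) = (-11−(-6))² + (6−(-13))² = 25 + 361 = 386
d²(Y, class-D) = (-11−10)² + (6−8)² = 441 + 4 = 445
d²(Y, class-E) = (-11−(-11))² + (6−9)² = 0 + 9 = 9
d²(Y, class-F) = (-11−(-2))² + (6−(-15))² = 81 + 441 = 522
d²(Y, class-G) = (-11−(-2))² + (6−0)² = 81 + 36 = 117
class-A is nearest.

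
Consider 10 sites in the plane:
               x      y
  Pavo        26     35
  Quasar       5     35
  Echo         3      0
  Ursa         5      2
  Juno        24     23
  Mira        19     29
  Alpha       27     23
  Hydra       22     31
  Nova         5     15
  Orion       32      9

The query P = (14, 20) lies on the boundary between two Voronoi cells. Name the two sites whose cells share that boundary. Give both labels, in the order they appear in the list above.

Mira and Nova

Squared distances from P to each site:
d²(P, Pavo) = 144 + 225 = 369
d²(P, Quasar) = 81 + 225 = 306
d²(P, Echo) = 121 + 400 = 521
d²(P, Ursa) = 81 + 324 = 405
d²(P, Juno) = 100 + 9 = 109
d²(P, Mira) = 25 + 81 = 106
d²(P, Alpha) = 169 + 9 = 178
d²(P, Hydra) = 64 + 121 = 185
d²(P, Nova) = 81 + 25 = 106
d²(P, Orion) = 324 + 121 = 445
P is equidistant from Mira and Nova (both at squared distance 106), and every other site is strictly farther — so P lies on the Mira–Nova Voronoi edge.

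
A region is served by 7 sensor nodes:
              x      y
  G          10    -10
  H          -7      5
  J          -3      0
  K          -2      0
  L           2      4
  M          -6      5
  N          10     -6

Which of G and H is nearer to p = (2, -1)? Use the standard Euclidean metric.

H

Compare squared distances:
|pG|² = (2−10)² + (-1−(-10))² = 64 + 81 = 145
|pH|² = (2−(-7))² + (-1−5)² = 81 + 36 = 117
145 > 117, so H is closer.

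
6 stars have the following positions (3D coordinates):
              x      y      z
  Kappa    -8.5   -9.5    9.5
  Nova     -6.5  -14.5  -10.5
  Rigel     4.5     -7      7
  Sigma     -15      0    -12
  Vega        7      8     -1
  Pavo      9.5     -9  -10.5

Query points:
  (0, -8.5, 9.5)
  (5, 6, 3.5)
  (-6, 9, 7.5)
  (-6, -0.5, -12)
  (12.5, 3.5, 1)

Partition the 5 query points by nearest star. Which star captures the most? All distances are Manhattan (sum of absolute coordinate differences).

Vega

(0, -8.5, 9.5) — d to each: Kappa:9.5, Nova:32.5, Rigel:8.5, Sigma:45, Vega:34, Pavo:30 → nearest is Rigel
(5, 6, 3.5) — d to each: Kappa:35, Nova:46, Rigel:17, Sigma:41.5, Vega:8.5, Pavo:33.5 → nearest is Vega
(-6, 9, 7.5) — d to each: Kappa:23, Nova:42, Rigel:27, Sigma:37.5, Vega:22.5, Pavo:51.5 → nearest is Vega
(-6, -0.5, -12) — d to each: Kappa:33, Nova:16, Rigel:36, Sigma:9.5, Vega:32.5, Pavo:25.5 → nearest is Sigma
(12.5, 3.5, 1) — d to each: Kappa:42.5, Nova:48.5, Rigel:24.5, Sigma:44, Vega:12, Pavo:27 → nearest is Vega
Tally — Rigel:1, Sigma:1, Vega:3. Vega captures the most (3).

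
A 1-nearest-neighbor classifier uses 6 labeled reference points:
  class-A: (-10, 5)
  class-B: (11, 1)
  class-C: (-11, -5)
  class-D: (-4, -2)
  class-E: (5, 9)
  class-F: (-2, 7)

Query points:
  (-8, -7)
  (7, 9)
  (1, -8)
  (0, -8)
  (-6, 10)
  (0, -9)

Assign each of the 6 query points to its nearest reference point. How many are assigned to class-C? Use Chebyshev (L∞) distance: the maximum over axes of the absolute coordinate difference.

(-8, -7) — d to each: class-A:12, class-B:19, class-C:3, class-D:5, class-E:16, class-F:14 → nearest is class-C
(7, 9) — d to each: class-A:17, class-B:8, class-C:18, class-D:11, class-E:2, class-F:9 → nearest is class-E
(1, -8) — d to each: class-A:13, class-B:10, class-C:12, class-D:6, class-E:17, class-F:15 → nearest is class-D
(0, -8) — d to each: class-A:13, class-B:11, class-C:11, class-D:6, class-E:17, class-F:15 → nearest is class-D
(-6, 10) — d to each: class-A:5, class-B:17, class-C:15, class-D:12, class-E:11, class-F:4 → nearest is class-F
(0, -9) — d to each: class-A:14, class-B:11, class-C:11, class-D:7, class-E:18, class-F:16 → nearest is class-D
1 of the 6 points has class-C as nearest.

1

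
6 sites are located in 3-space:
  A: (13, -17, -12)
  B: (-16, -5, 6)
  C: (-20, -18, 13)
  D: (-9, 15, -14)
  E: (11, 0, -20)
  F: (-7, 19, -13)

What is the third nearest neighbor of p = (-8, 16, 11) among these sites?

D

Since √ is increasing, it suffices to compare squared distances:
|pA|² = 441 + 1089 + 529 = 2059
|pB|² = 64 + 441 + 25 = 530
|pC|² = 144 + 1156 + 4 = 1304
|pD|² = 1 + 1 + 625 = 627
|pE|² = 361 + 256 + 961 = 1578
|pF|² = 1 + 9 + 576 = 586
Sorted ascending: B, F, D, C, … — the third-nearest is D.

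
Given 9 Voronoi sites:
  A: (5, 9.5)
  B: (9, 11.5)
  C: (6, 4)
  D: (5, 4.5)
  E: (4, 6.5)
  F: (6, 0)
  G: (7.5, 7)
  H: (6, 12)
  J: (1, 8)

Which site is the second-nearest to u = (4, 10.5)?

Squared Euclidean distances:
|uA|² = 1 + 1 = 2
|uB|² = 25 + 1 = 26
|uC|² = 4 + 42.25 = 46.25
|uD|² = 1 + 36 = 37
|uE|² = 0 + 16 = 16
|uF|² = 4 + 110.25 = 114.25
|uG|² = 12.25 + 12.25 = 24.5
|uH|² = 4 + 2.25 = 6.25
|uJ|² = 9 + 6.25 = 15.25
Sorted ascending: A, H, J, … — the second-nearest is H.

H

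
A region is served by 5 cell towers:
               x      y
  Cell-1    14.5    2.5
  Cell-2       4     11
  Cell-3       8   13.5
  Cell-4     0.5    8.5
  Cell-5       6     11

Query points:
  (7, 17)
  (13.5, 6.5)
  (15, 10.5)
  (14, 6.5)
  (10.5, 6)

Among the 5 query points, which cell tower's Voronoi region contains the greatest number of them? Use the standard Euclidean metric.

(7, 17) — d² to each: Cell-1:266.5, Cell-2:45, Cell-3:13.25, Cell-4:114.5, Cell-5:37 → nearest is Cell-3
(13.5, 6.5) — d² to each: Cell-1:17, Cell-2:110.5, Cell-3:79.25, Cell-4:173, Cell-5:76.5 → nearest is Cell-1
(15, 10.5) — d² to each: Cell-1:64.25, Cell-2:121.25, Cell-3:58, Cell-4:214.25, Cell-5:81.25 → nearest is Cell-3
(14, 6.5) — d² to each: Cell-1:16.25, Cell-2:120.25, Cell-3:85, Cell-4:186.25, Cell-5:84.25 → nearest is Cell-1
(10.5, 6) — d² to each: Cell-1:28.25, Cell-2:67.25, Cell-3:62.5, Cell-4:106.25, Cell-5:45.25 → nearest is Cell-1
Tally — Cell-1:3, Cell-3:2. Cell-1 captures the most (3).

Cell-1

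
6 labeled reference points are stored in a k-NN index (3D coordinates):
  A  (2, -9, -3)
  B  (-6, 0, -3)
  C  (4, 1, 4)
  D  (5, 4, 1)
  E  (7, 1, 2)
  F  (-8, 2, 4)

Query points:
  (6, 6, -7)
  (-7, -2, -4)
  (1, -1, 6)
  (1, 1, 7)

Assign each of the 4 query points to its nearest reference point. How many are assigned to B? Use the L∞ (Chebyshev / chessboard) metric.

1

(6, 6, -7) — d to each: A:15, B:12, C:11, D:8, E:9, F:14 → nearest is D
(-7, -2, -4) — d to each: A:9, B:2, C:11, D:12, E:14, F:8 → nearest is B
(1, -1, 6) — d to each: A:9, B:9, C:3, D:5, E:6, F:9 → nearest is C
(1, 1, 7) — d to each: A:10, B:10, C:3, D:6, E:6, F:9 → nearest is C
1 of the 4 points has B as nearest.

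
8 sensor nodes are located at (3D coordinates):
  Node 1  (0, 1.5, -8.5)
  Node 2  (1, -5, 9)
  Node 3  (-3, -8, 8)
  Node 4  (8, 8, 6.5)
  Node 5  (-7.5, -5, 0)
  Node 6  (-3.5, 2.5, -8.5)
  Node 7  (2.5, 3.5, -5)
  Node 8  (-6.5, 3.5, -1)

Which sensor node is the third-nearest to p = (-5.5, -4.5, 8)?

Compare squared distances (the ordering matches that of the actual distances):
d²(p, Node 1) = 30.25 + 36 + 272.25 = 338.5
d²(p, Node 2) = 42.25 + 0.25 + 1 = 43.5
d²(p, Node 3) = 6.25 + 12.25 + 0 = 18.5
d²(p, Node 4) = 182.25 + 156.25 + 2.25 = 340.75
d²(p, Node 5) = 4 + 0.25 + 64 = 68.25
d²(p, Node 6) = 4 + 49 + 272.25 = 325.25
d²(p, Node 7) = 64 + 64 + 169 = 297
d²(p, Node 8) = 1 + 64 + 81 = 146
Sorted ascending: Node 3, Node 2, Node 5, Node 8, … — the third-nearest is Node 5.

Node 5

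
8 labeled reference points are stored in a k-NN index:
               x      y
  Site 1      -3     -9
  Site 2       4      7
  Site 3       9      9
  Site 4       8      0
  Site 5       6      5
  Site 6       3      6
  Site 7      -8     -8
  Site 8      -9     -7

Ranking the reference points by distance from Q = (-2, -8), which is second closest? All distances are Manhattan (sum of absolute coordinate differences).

Site 7

d(Q, Site 1) = |-2−(-3)| + |-8−(-9)| = 1 + 1 = 2
d(Q, Site 2) = |-2−4| + |-8−7| = 6 + 15 = 21
d(Q, Site 3) = |-2−9| + |-8−9| = 11 + 17 = 28
d(Q, Site 4) = |-2−8| + |-8−0| = 10 + 8 = 18
d(Q, Site 5) = |-2−6| + |-8−5| = 8 + 13 = 21
d(Q, Site 6) = |-2−3| + |-8−6| = 5 + 14 = 19
d(Q, Site 7) = |-2−(-8)| + |-8−(-8)| = 6 + 0 = 6
d(Q, Site 8) = |-2−(-9)| + |-8−(-7)| = 7 + 1 = 8
Sorted ascending: Site 1, Site 7, Site 8, … — the second-nearest is Site 7.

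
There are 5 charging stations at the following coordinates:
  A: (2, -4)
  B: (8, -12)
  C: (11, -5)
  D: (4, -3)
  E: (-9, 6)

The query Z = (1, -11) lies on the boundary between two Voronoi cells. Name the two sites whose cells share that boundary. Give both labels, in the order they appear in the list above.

Squared distances from Z to each site:
|ZA|² = (1−2)² + (-11−(-4))² = 1 + 49 = 50
|ZB|² = (1−8)² + (-11−(-12))² = 49 + 1 = 50
|ZC|² = (1−11)² + (-11−(-5))² = 100 + 36 = 136
|ZD|² = (1−4)² + (-11−(-3))² = 9 + 64 = 73
|ZE|² = (1−(-9))² + (-11−6)² = 100 + 289 = 389
Z is equidistant from A and B (both at squared distance 50), and every other site is strictly farther — so Z lies on the A–B Voronoi edge.

A and B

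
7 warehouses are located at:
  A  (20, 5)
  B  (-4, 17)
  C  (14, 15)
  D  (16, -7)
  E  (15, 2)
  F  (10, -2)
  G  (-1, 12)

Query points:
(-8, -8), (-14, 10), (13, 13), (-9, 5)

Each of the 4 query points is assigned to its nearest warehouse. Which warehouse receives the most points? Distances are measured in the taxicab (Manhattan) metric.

(-8, -8) — d to each: A:41, B:29, C:45, D:25, E:33, F:24, G:27 → nearest is F
(-14, 10) — d to each: A:39, B:17, C:33, D:47, E:37, F:36, G:15 → nearest is G
(13, 13) — d to each: A:15, B:21, C:3, D:23, E:13, F:18, G:15 → nearest is C
(-9, 5) — d to each: A:29, B:17, C:33, D:37, E:27, F:26, G:15 → nearest is G
Tally — C:1, F:1, G:2. G captures the most (2).

G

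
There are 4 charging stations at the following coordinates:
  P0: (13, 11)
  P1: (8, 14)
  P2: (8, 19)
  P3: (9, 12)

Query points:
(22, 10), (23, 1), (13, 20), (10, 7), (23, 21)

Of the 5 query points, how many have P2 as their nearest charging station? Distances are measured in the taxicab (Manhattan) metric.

(22, 10) — d to each: P0:10, P1:18, P2:23, P3:15 → nearest is P0
(23, 1) — d to each: P0:20, P1:28, P2:33, P3:25 → nearest is P0
(13, 20) — d to each: P0:9, P1:11, P2:6, P3:12 → nearest is P2
(10, 7) — d to each: P0:7, P1:9, P2:14, P3:6 → nearest is P3
(23, 21) — d to each: P0:20, P1:22, P2:17, P3:23 → nearest is P2
2 of the 5 points have P2 as nearest.

2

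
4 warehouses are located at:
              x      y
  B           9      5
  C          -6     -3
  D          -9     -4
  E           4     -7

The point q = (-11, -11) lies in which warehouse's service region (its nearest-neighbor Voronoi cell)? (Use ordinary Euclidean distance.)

D

Compare squared distances (the ordering matches that of the actual distances):
|qB|² = (-11−9)² + (-11−5)² = 400 + 256 = 656
|qC|² = (-11−(-6))² + (-11−(-3))² = 25 + 64 = 89
|qD|² = (-11−(-9))² + (-11−(-4))² = 4 + 49 = 53
|qE|² = (-11−4)² + (-11−(-7))² = 225 + 16 = 241
Minimum is at D.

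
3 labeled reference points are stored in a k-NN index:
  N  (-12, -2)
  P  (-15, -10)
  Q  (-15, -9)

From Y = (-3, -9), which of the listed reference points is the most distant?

P

Compare squared distances (the ordering matches that of the actual distances):
|YN|² = (-3−(-12))² + (-9−(-2))² = 81 + 49 = 130
|YP|² = (-3−(-15))² + (-9−(-10))² = 144 + 1 = 145
|YQ|² = (-3−(-15))² + (-9−(-9))² = 144 + 0 = 144
The largest is to P.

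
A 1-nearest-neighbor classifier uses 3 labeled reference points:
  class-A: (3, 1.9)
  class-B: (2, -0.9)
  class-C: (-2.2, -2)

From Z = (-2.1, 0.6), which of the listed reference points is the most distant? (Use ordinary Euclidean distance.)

class-A

Since √ is increasing, it suffices to compare squared distances:
d²(Z, class-A) = 26.01 + 1.69 = 27.7
d²(Z, class-B) = 16.81 + 2.25 = 19.06
d²(Z, class-C) = 0.01 + 6.76 = 6.77
The largest is to class-A.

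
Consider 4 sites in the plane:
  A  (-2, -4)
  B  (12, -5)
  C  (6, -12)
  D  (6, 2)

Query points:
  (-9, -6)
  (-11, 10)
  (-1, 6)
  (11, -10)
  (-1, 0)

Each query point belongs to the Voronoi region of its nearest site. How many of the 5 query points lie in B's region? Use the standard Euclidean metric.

1

(-9, -6) — d² to each: A:53, B:442, C:261, D:289 → nearest is A
(-11, 10) — d² to each: A:277, B:754, C:773, D:353 → nearest is A
(-1, 6) — d² to each: A:101, B:290, C:373, D:65 → nearest is D
(11, -10) — d² to each: A:205, B:26, C:29, D:169 → nearest is B
(-1, 0) — d² to each: A:17, B:194, C:193, D:53 → nearest is A
1 of the 5 points has B as nearest.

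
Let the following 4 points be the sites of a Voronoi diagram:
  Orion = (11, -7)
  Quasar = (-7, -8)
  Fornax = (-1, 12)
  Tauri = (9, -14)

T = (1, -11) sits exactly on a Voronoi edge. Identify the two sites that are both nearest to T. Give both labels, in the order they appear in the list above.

Quasar and Tauri

Squared distances from T to each site:
d²(T, Orion) = (1−11)² + (-11−(-7))² = 100 + 16 = 116
d²(T, Quasar) = (1−(-7))² + (-11−(-8))² = 64 + 9 = 73
d²(T, Fornax) = (1−(-1))² + (-11−12)² = 4 + 529 = 533
d²(T, Tauri) = (1−9)² + (-11−(-14))² = 64 + 9 = 73
T is equidistant from Quasar and Tauri (both at squared distance 73), and every other site is strictly farther — so T lies on the Quasar–Tauri Voronoi edge.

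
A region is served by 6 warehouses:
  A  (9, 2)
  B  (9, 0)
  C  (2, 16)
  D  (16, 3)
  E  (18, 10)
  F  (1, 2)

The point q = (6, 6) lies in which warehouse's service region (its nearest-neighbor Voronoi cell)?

A

Since √ is increasing, it suffices to compare squared distances:
|qA|² = (6−9)² + (6−2)² = 9 + 16 = 25
|qB|² = (6−9)² + (6−0)² = 9 + 36 = 45
|qC|² = (6−2)² + (6−16)² = 16 + 100 = 116
|qD|² = (6−16)² + (6−3)² = 100 + 9 = 109
|qE|² = (6−18)² + (6−10)² = 144 + 16 = 160
|qF|² = (6−1)² + (6−2)² = 25 + 16 = 41
Minimum is at A.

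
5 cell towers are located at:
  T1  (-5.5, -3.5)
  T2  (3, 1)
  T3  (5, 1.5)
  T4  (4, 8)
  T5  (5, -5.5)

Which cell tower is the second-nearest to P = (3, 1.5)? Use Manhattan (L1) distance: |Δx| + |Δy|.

T3

d(P,T1) = |3−(-5.5)| + |1.5−(-3.5)| = 8.5 + 5 = 13.5
d(P,T2) = |3−3| + |1.5−1| = 0 + 0.5 = 0.5
d(P,T3) = |3−5| + |1.5−1.5| = 2 + 0 = 2
d(P,T4) = |3−4| + |1.5−8| = 1 + 6.5 = 7.5
d(P,T5) = |3−5| + |1.5−(-5.5)| = 2 + 7 = 9
Sorted ascending: T2, T3, T4, … — the second-nearest is T3.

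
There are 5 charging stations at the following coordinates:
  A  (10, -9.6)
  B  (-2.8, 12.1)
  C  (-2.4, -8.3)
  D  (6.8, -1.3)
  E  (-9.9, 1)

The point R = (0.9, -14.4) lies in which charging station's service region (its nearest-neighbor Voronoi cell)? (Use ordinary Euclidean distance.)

C

Squared Euclidean distances:
|RA|² = (0.9−10)² + (-14.4−(-9.6))² = 82.81 + 23.04 = 105.85
|RB|² = (0.9−(-2.8))² + (-14.4−12.1)² = 13.69 + 702.25 = 715.94
|RC|² = (0.9−(-2.4))² + (-14.4−(-8.3))² = 10.89 + 37.21 = 48.1
|RD|² = (0.9−6.8)² + (-14.4−(-1.3))² = 34.81 + 171.61 = 206.42
|RE|² = (0.9−(-9.9))² + (-14.4−1)² = 116.64 + 237.16 = 353.8
C is nearest.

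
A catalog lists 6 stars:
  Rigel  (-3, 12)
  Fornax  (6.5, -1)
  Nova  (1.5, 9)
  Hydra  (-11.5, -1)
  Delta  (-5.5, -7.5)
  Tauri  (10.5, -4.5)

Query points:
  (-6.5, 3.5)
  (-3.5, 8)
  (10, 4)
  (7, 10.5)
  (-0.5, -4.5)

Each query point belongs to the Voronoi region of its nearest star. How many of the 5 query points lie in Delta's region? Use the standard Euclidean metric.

(-6.5, 3.5) — d² to each: Rigel:84.5, Fornax:189.25, Nova:94.25, Hydra:45.25, Delta:122, Tauri:353 → nearest is Hydra
(-3.5, 8) — d² to each: Rigel:16.25, Fornax:181, Nova:26, Hydra:145, Delta:244.25, Tauri:352.25 → nearest is Rigel
(10, 4) — d² to each: Rigel:233, Fornax:37.25, Nova:97.25, Hydra:487.25, Delta:372.5, Tauri:72.5 → nearest is Fornax
(7, 10.5) — d² to each: Rigel:102.25, Fornax:132.5, Nova:32.5, Hydra:474.5, Delta:480.25, Tauri:237.25 → nearest is Nova
(-0.5, -4.5) — d² to each: Rigel:278.5, Fornax:61.25, Nova:186.25, Hydra:133.25, Delta:34, Tauri:121 → nearest is Delta
1 of the 5 points has Delta as nearest.

1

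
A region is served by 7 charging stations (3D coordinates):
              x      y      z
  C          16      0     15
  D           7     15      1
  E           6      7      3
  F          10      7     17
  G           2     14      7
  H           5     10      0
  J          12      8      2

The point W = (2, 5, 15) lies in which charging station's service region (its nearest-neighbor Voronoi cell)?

Compare squared distances (the ordering matches that of the actual distances):
|WC|² = (2−16)² + (5−0)² + (15−15)² = 196 + 25 + 0 = 221
|WD|² = (2−7)² + (5−15)² + (15−1)² = 25 + 100 + 196 = 321
|WE|² = (2−6)² + (5−7)² + (15−3)² = 16 + 4 + 144 = 164
|WF|² = (2−10)² + (5−7)² + (15−17)² = 64 + 4 + 4 = 72
|WG|² = (2−2)² + (5−14)² + (15−7)² = 0 + 81 + 64 = 145
|WH|² = (2−5)² + (5−10)² + (15−0)² = 9 + 25 + 225 = 259
|WJ|² = (2−12)² + (5−8)² + (15−2)² = 100 + 9 + 169 = 278
The smallest is to F, so W lies in the Voronoi region of F.

F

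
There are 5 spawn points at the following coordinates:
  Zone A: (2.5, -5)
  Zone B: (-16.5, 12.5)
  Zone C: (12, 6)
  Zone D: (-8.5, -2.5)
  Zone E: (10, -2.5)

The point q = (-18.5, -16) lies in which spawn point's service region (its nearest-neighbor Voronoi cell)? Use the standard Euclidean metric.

Zone D

Squared Euclidean distances:
d²(q, Zone A) = (-18.5−2.5)² + (-16−(-5))² = 441 + 121 = 562
d²(q, Zone B) = (-18.5−(-16.5))² + (-16−12.5)² = 4 + 812.25 = 816.25
d²(q, Zone C) = (-18.5−12)² + (-16−6)² = 930.25 + 484 = 1414.25
d²(q, Zone D) = (-18.5−(-8.5))² + (-16−(-2.5))² = 100 + 182.25 = 282.25
d²(q, Zone E) = (-18.5−10)² + (-16−(-2.5))² = 812.25 + 182.25 = 994.5
The smallest is to Zone D, so q lies in the Voronoi region of Zone D.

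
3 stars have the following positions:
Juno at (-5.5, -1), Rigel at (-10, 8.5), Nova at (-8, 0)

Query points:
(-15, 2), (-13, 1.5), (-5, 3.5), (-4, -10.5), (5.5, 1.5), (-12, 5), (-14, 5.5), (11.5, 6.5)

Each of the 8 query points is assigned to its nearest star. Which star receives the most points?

(-15, 2) — d² to each: Juno:99.25, Rigel:67.25, Nova:53 → nearest is Nova
(-13, 1.5) — d² to each: Juno:62.5, Rigel:58, Nova:27.25 → nearest is Nova
(-5, 3.5) — d² to each: Juno:20.5, Rigel:50, Nova:21.25 → nearest is Juno
(-4, -10.5) — d² to each: Juno:92.5, Rigel:397, Nova:126.25 → nearest is Juno
(5.5, 1.5) — d² to each: Juno:127.25, Rigel:289.25, Nova:184.5 → nearest is Juno
(-12, 5) — d² to each: Juno:78.25, Rigel:16.25, Nova:41 → nearest is Rigel
(-14, 5.5) — d² to each: Juno:114.5, Rigel:25, Nova:66.25 → nearest is Rigel
(11.5, 6.5) — d² to each: Juno:345.25, Rigel:466.25, Nova:422.5 → nearest is Juno
Tally — Juno:4, Rigel:2, Nova:2. Juno captures the most (4).

Juno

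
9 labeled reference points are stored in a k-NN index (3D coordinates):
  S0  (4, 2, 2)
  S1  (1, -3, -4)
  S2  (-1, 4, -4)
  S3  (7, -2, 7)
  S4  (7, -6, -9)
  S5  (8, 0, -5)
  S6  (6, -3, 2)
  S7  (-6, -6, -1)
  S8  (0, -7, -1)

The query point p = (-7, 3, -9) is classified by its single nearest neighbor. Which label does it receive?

S2

Squared Euclidean distances:
|pS0|² = (-7−4)² + (3−2)² + (-9−2)² = 121 + 1 + 121 = 243
|pS1|² = (-7−1)² + (3−(-3))² + (-9−(-4))² = 64 + 36 + 25 = 125
|pS2|² = (-7−(-1))² + (3−4)² + (-9−(-4))² = 36 + 1 + 25 = 62
|pS3|² = (-7−7)² + (3−(-2))² + (-9−7)² = 196 + 25 + 256 = 477
|pS4|² = (-7−7)² + (3−(-6))² + (-9−(-9))² = 196 + 81 + 0 = 277
|pS5|² = (-7−8)² + (3−0)² + (-9−(-5))² = 225 + 9 + 16 = 250
|pS6|² = (-7−6)² + (3−(-3))² + (-9−2)² = 169 + 36 + 121 = 326
|pS7|² = (-7−(-6))² + (3−(-6))² + (-9−(-1))² = 1 + 81 + 64 = 146
|pS8|² = (-7−0)² + (3−(-7))² + (-9−(-1))² = 49 + 100 + 64 = 213
The smallest is to S2, so p lies in the Voronoi region of S2.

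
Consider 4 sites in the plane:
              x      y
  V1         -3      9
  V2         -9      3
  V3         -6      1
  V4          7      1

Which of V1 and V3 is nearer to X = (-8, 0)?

Compare squared distances:
|XV1|² = (-8−(-3))² + (0−9)² = 25 + 81 = 106
|XV3|² = (-8−(-6))² + (0−1)² = 4 + 1 = 5
106 > 5, so V3 is closer.

V3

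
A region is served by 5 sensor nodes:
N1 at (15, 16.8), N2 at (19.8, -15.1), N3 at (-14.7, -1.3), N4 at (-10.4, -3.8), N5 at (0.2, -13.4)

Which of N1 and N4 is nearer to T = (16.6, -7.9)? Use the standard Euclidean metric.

Compare squared distances:
|TN1|² = (16.6−15)² + (-7.9−16.8)² = 2.56 + 610.09 = 612.65
|TN4|² = (16.6−(-10.4))² + (-7.9−(-3.8))² = 729 + 16.81 = 745.81
612.65 < 745.81, so N1 is closer.

N1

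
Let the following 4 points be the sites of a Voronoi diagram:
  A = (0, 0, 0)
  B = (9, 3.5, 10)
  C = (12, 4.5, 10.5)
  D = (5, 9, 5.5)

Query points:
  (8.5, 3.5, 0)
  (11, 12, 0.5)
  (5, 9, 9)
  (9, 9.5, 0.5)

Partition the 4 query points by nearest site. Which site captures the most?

(8.5, 3.5, 0) — d² to each: A:84.5, B:100.25, C:123.5, D:72.75 → nearest is D
(11, 12, 0.5) — d² to each: A:265.25, B:166.5, C:157.25, D:70 → nearest is D
(5, 9, 9) — d² to each: A:187, B:47.25, C:71.5, D:12.25 → nearest is D
(9, 9.5, 0.5) — d² to each: A:171.5, B:126.25, C:134, D:41.25 → nearest is D
Tally — D:4. D captures the most (4).

D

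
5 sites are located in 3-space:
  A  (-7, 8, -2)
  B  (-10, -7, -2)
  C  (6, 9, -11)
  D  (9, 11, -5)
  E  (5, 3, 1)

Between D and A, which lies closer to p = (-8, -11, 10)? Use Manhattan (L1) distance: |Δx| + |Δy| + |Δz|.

d(p,D) = |-8−9| + |-11−11| + |10−(-5)| = 17 + 22 + 15 = 54
d(p,A) = |-8−(-7)| + |-11−8| + |10−(-2)| = 1 + 19 + 12 = 32
54 > 32, so A is closer.

A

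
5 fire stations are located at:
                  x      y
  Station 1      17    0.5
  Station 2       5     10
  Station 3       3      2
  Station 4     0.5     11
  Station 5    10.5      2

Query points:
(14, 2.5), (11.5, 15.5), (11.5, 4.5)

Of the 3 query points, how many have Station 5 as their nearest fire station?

2

(14, 2.5) — d² to each: Station 1:13, Station 2:137.25, Station 3:121.25, Station 4:254.5, Station 5:12.5 → nearest is Station 5
(11.5, 15.5) — d² to each: Station 1:255.25, Station 2:72.5, Station 3:254.5, Station 4:141.25, Station 5:183.25 → nearest is Station 2
(11.5, 4.5) — d² to each: Station 1:46.25, Station 2:72.5, Station 3:78.5, Station 4:163.25, Station 5:7.25 → nearest is Station 5
2 of the 3 points have Station 5 as nearest.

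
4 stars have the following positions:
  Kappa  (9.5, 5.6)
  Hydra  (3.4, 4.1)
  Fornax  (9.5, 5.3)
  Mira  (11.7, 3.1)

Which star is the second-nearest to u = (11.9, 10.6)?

Fornax

Squared Euclidean distances:
d²(u, Kappa) = (11.9−9.5)² + (10.6−5.6)² = 5.76 + 25 = 30.76
d²(u, Hydra) = (11.9−3.4)² + (10.6−4.1)² = 72.25 + 42.25 = 114.5
d²(u, Fornax) = (11.9−9.5)² + (10.6−5.3)² = 5.76 + 28.09 = 33.85
d²(u, Mira) = (11.9−11.7)² + (10.6−3.1)² = 0.04 + 56.25 = 56.29
Sorted ascending: Kappa, Fornax, Mira, … — the second-nearest is Fornax.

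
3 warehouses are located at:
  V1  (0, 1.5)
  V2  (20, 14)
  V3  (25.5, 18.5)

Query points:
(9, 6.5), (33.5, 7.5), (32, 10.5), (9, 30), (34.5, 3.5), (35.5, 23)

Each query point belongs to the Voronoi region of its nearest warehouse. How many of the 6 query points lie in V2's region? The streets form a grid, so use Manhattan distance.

1

(9, 6.5) — d to each: V1:14, V2:18.5, V3:28.5 → nearest is V1
(33.5, 7.5) — d to each: V1:39.5, V2:20, V3:19 → nearest is V3
(32, 10.5) — d to each: V1:41, V2:15.5, V3:14.5 → nearest is V3
(9, 30) — d to each: V1:37.5, V2:27, V3:28 → nearest is V2
(34.5, 3.5) — d to each: V1:36.5, V2:25, V3:24 → nearest is V3
(35.5, 23) — d to each: V1:57, V2:24.5, V3:14.5 → nearest is V3
1 of the 6 points has V2 as nearest.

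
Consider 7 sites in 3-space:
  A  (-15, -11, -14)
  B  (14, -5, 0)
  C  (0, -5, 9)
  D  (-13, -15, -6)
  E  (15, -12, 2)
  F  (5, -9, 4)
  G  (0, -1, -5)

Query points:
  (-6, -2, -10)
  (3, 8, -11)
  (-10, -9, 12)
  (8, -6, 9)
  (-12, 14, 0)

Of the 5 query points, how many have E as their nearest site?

0

(-6, -2, -10) — d² to each: A:178, B:509, C:406, D:234, E:685, F:366, G:62 → nearest is G
(3, 8, -11) — d² to each: A:694, B:411, C:578, D:810, E:713, F:518, G:126 → nearest is G
(-10, -9, 12) — d² to each: A:705, B:736, C:125, D:369, E:734, F:289, G:453 → nearest is C
(8, -6, 9) — d² to each: A:1083, B:118, C:65, D:747, E:134, F:43, G:285 → nearest is F
(-12, 14, 0) — d² to each: A:830, B:1037, C:586, D:878, E:1409, F:834, G:394 → nearest is G
0 of the 5 points have E as nearest.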